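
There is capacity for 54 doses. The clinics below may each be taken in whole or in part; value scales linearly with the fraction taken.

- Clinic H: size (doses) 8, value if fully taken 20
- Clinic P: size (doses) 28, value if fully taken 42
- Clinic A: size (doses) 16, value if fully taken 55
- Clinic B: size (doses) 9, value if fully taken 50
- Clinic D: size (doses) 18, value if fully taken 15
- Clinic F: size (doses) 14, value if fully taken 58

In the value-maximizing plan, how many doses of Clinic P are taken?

Best value per unit of size first: Clinic B 50/9≈5.56, Clinic F 58/14≈4.14, Clinic A 55/16≈3.44, Clinic H 20/8≈2.5, Clinic P 42/28≈1.5, Clinic D 15/18≈0.833.
All 9 doses of Clinic B fit (value 50) — 45 remain.
Take all of Clinic F (14 doses, value 58) — 31 doses left.
Take all of Clinic A (16 doses, value 55) — 15 doses left.
Take all of Clinic H (8 doses, value 20) — 7 doses left.
7 doses left: a 7/28 share of Clinic P gives 42×7/28 = 10.5.

7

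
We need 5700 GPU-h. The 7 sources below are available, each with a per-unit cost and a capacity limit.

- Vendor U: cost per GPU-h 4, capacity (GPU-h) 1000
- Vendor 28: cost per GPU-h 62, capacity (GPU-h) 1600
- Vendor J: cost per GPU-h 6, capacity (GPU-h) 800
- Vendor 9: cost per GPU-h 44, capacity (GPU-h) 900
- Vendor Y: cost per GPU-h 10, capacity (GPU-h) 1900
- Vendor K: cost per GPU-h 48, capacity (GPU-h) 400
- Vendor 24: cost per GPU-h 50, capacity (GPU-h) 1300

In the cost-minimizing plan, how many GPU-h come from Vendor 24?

Cheapest first:
Vendor U (4): use full 1000 — 4700 GPU-h to go.
Vendor J at 6: take all 800 GPU-h — 3900 still needed.
Vendor Y at 10: take all 1900 GPU-h — 2000 still needed.
Vendor 9 (44): use full 900 — 1100 GPU-h to go.
Vendor K at 48: take all 400 GPU-h — 700 still needed.
Vendor 24 (50): take the remaining 700 — done.
Vendor 28: unused.

700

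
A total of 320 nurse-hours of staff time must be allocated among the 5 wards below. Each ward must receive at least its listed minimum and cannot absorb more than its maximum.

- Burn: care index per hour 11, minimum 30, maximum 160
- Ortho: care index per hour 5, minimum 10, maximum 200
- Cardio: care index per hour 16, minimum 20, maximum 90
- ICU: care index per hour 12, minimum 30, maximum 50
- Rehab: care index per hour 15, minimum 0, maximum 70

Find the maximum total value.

4240

Meeting every minimum uses 30+10+20+30+0 = 90 nurse-hours, leaving 230.
Order the wards by care index per hour: Cardio 16 > Rehab 15 > ICU 12 > Burn 11 > Ortho 5.
Give Cardio 70 more to hit its cap of 90 ; 160 left.
Give Rehab 70 more to hit its cap of 70 ; 90 left.
ICU takes 20 more to reach its cap of 50 ; 70 left.
Burn: +70 (room for 130) → 100. Pool exhausted.
Total = 11×100 + 5×10 + 16×90 + 12×50 + 15×70 = 4240.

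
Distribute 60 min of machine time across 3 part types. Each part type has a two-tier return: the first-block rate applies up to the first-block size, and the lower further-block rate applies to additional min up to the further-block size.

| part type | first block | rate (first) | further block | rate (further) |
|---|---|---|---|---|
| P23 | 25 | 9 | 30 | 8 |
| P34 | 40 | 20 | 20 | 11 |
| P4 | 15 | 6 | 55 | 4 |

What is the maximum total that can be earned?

1020

Rank every tier by rate: P34/first 20 > P34/second 11 > P23/first 9 > P23/second 8 > P4/first 6 > P4/second 4.
Fill P34 first block (40 at 20) ; 20 left.
Fill P34 second block (20 at 11) ; 0 left.
Total = 20×40 + 11×20 = 1020.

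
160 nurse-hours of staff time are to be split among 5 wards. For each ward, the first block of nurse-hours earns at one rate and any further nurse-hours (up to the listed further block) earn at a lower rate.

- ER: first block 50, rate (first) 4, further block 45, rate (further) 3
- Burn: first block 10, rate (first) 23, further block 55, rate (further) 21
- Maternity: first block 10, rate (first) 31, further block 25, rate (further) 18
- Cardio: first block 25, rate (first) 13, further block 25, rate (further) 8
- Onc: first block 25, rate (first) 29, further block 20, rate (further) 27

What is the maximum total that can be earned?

Treat each block as its own option and order by rate: Maternity/tier1 31 > Onc/tier1 29 > Onc/tier2 27 > Burn/tier1 23 > Burn/tier2 21 > Maternity/tier2 18 > Cardio/tier1 13 > Cardio/tier2 8 > ER/tier1 4 > ER/tier2 3.
Maternity/tier1 (31): +10 ; 150 left.
Onc/tier1 (29): +25 ; 125 left.
Onc/tier2 (27): +20 ; 105 left.
Fill Burn tier1 block (10 at 23) ; 95 left.
Burn/tier2 (21): +55 ; 40 left.
Maternity/tier2 (18): +25 ; 15 left.
Cardio/tier1: +15 of 25 at 13; pool empty.
Total = 31×10 + 29×25 + 27×20 + 23×10 + 21×55 + 18×25 + 13×15 = 3605.

3605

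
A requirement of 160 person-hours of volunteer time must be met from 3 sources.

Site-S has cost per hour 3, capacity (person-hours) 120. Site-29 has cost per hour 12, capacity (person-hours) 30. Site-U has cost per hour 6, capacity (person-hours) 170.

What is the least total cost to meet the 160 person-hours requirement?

Use sources in increasing cost order.
Take 120 from Site-S at 3 ; need 40 more.
Site-U at 6: take 40 of its 170 ; requirement met.
Site-29: unused.
Cost = 120×3 + 40×6 = 600.

600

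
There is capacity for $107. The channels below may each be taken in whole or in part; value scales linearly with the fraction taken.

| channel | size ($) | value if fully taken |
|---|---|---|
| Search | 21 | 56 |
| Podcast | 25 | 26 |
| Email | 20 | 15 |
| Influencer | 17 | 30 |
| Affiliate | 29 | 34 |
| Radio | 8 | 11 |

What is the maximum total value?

162.25

Sort by value density: Search 56/21≈2.67, Influencer 30/17≈1.76, Radio 11/8≈1.38, Affiliate 34/29≈1.17, Podcast 26/25≈1.04, Email 15/20≈0.75.
All 21 $ of Search fit (value 56) ; 86 remain.
All 17 $ of Influencer fit (value 30) ; 69 remain.
Radio: take in full, 8 $ for value 11 ; 61 left.
All 29 $ of Affiliate fit (value 34) ; 32 remain.
All 25 $ of Podcast fit (value 26) ; 7 remain.
7 $ left: a 7/20 share of Email gives 15×7/20 = 5.25.
Total value = 162.25.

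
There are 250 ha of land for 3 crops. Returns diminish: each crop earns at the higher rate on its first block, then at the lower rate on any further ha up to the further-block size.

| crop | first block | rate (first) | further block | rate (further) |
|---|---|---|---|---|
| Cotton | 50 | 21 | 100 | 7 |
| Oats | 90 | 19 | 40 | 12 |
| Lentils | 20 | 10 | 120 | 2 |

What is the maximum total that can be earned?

3790

Order all 6 blocks by rate: Cotton/T1 21 > Oats/T1 19 > Oats/T2 12 > Lentils/T1 10 > Cotton/T2 7 > Lentils/T2 2.
Cotton/T1 (21): +50 → 200 left.
Fill Oats T1 block (90 at 19) → 110 left.
Oats/T2 (12): +40 → 70 left.
Lentils/T1 (10): +20 → 50 left.
Cotton/T2: +50 of 100 at 7; pool empty.
Total = 21×50 + 19×90 + 12×40 + 10×20 + 7×50 = 3790.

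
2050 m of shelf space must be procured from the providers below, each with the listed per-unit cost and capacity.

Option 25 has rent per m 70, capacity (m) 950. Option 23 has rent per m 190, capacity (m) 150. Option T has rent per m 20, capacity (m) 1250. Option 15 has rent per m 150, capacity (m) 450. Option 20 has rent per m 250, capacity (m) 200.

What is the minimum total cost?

Use providers in increasing cost order.
Take 1250 from Option T at 20 → need 800 more.
Option 25 (70): take the remaining 800 → done.
Option 15, Option 23, Option 20: unused.
Cost = 1250×20 + 800×70 = 81000.

81000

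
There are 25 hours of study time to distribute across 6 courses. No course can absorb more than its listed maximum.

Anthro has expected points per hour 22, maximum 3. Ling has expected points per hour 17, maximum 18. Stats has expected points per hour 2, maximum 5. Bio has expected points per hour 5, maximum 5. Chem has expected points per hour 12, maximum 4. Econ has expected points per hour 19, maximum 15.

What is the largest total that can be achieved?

Order the courses by expected points per hour: Anthro 22 > Econ 19 > Ling 17 > Chem 12 > Bio 5 > Stats 2.
Anthro: +3 to 3 (cap) ; 22 left.
Econ: +15 to 15 (cap) ; 7 left.
Ling: +7 (room for 18) → 7. Pool exhausted.
Total = 22×3 + 17×7 + 19×15 = 470.

470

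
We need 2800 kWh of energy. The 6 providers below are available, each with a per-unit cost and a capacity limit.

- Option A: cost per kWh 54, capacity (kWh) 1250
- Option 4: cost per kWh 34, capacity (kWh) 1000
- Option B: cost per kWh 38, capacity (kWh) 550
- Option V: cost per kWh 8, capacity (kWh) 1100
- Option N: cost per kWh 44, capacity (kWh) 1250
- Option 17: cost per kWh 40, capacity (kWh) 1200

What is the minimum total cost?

Use providers in increasing cost order.
Option V at 8: take all 1100 kWh → 1700 still needed.
Take 1000 from Option 4 at 34 → need 700 more.
Option B (38): use full 550 → 150 kWh to go.
Option 17 at 40: take 150 of its 1200 → requirement met.
Option N, Option A: unused.
Cost = 1100×8 + 1000×34 + 550×38 + 150×40 = 69700.

69700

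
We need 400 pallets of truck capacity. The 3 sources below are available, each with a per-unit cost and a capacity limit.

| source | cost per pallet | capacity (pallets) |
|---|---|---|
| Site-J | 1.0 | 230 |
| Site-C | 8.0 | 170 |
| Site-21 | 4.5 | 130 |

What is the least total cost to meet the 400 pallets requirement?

1135

Use sources in increasing cost order.
Site-J at 1.0: take all 230 pallets — 170 still needed.
Site-21 (4.5): use full 130 — 40 pallets to go.
Site-C (8.0): take the remaining 40 — done.
Cost = 230×1.0 + 130×4.5 + 40×8.0 = 1135.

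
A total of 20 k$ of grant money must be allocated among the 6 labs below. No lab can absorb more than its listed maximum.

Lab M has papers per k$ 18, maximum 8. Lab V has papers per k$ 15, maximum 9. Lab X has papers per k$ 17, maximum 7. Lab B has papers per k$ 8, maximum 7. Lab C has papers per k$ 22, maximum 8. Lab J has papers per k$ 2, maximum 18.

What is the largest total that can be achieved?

388

Highest papers per k$ first: Lab C 22 > Lab M 18 > Lab X 17 > Lab V 15 > Lab B 8 > Lab J 2.
Give Lab C 8 to hit its cap of 8 → 12 left.
Lab M: +8 to 8 (cap) → 4 left.
Only 4 left; Lab X takes them to reach 4.
Total = 18×8 + 17×4 + 22×8 = 388.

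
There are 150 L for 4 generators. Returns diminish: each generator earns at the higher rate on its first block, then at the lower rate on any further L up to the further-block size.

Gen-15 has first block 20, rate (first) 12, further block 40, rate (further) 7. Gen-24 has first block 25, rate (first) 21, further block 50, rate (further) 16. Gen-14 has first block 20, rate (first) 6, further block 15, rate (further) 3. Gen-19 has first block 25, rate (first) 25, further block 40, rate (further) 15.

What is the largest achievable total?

Order all 8 blocks by rate: Gen-19/T1 25 > Gen-24/T1 21 > Gen-24/T2 16 > Gen-19/T2 15 > Gen-15/T1 12 > Gen-15/T2 7 > Gen-14/T1 6 > Gen-14/T2 3.
Fill Gen-19 T1 block (25 at 25) → 125 left.
Fill Gen-24 T1 block (25 at 21) → 100 left.
Gen-24 T2 at 16: fill all 50 → 50 left.
Gen-19 T2 at 15: fill all 40 → 10 left.
Gen-15 T1 at 12: only 10 left, fill 10.
Total = 25×25 + 21×25 + 16×50 + 15×40 + 12×10 = 2670.

2670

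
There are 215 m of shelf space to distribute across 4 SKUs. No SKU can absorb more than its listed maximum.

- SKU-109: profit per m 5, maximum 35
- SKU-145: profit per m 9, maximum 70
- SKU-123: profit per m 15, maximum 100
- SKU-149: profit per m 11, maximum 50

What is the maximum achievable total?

Rank by profit per m: SKU-123 15 > SKU-149 11 > SKU-145 9 > SKU-109 5.
SKU-123: +100 to 100 (cap) — 115 left.
SKU-149: +50 to 50 (cap) — 65 left.
SKU-145 has room for 70 but only 65 remain, so it gets 65.
Total = 9×65 + 15×100 + 11×50 = 2635.

2635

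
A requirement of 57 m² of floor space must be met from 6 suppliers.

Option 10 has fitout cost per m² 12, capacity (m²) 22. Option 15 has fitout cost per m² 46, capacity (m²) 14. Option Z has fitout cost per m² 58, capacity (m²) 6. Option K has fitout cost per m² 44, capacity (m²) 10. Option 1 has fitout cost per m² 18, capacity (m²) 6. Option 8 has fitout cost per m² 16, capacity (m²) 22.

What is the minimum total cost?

1032

Cheapest first:
Option 10 at 12: take all 22 m² — 35 still needed.
Take 22 from Option 8 at 16 — need 13 more.
Take 6 from Option 1 at 18 — need 7 more.
Option K at 44: take 7 of its 10 — requirement met.
Option 15, Option Z: unused.
Cost = 22×12 + 22×16 + 6×18 + 7×44 = 1032.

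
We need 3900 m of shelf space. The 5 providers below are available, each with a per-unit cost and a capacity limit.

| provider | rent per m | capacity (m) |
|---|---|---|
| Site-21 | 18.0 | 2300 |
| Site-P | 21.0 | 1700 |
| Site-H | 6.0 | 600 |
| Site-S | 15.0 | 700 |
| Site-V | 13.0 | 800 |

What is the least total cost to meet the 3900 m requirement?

56900

Cheapest first:
Take 600 from Site-H at 6.0 ; need 3300 more.
Site-V at 13.0: take all 800 m ; 2500 still needed.
Site-S (15.0): use full 700 ; 1800 m to go.
Site-21 at 18.0: take 1800 of its 2300 ; requirement met.
Site-P: unused.
Cost = 600×6.0 + 800×13.0 + 700×15.0 + 1800×18.0 = 56900.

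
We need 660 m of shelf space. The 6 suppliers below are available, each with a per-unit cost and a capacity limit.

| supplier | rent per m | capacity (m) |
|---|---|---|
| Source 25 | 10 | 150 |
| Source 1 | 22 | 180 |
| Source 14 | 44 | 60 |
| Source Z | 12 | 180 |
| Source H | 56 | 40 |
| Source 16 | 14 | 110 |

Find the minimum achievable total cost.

10920

Fill from the cheapest supplier first.
Take 150 from Source 25 at 10 → need 510 more.
Take 180 from Source Z at 12 → need 330 more.
Source 16 (14): use full 110 → 220 m to go.
Take 180 from Source 1 at 22 → need 40 more.
Source 14 at 44: take 40 of its 60 → requirement met.
Source H: unused.
Cost = 150×10 + 180×12 + 110×14 + 180×22 + 40×44 = 10920.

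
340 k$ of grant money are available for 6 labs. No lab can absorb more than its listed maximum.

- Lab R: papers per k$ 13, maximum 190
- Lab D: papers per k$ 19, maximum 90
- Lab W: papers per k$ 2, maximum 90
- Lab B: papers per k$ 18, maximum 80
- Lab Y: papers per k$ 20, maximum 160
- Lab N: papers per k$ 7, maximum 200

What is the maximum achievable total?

6480

Highest papers per k$ first: Lab Y 20 > Lab D 19 > Lab B 18 > Lab R 13 > Lab N 7 > Lab W 2.
Give Lab Y 160 to hit its cap of 160 → 180 left.
Lab D: +90 to 90 (cap) → 90 left.
Lab B takes 80 to reach its cap of 80 → 10 left.
Lab R: +10 (room for 190) → 10. Pool exhausted.
Total = 13×10 + 19×90 + 18×80 + 20×160 = 6480.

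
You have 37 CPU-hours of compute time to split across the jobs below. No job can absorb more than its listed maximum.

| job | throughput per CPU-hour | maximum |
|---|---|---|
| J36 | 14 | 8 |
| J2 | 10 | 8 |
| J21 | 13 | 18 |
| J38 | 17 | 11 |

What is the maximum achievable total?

Rank by throughput per CPU-hour: J38 17 > J36 14 > J21 13 > J2 10.
J38 takes 11 to reach its cap of 11 → 26 left.
J36 takes 8 to reach its cap of 8 → 18 left.
J21: +18 to 18 (cap) → 0 left.
Total = 14×8 + 13×18 + 17×11 = 533.

533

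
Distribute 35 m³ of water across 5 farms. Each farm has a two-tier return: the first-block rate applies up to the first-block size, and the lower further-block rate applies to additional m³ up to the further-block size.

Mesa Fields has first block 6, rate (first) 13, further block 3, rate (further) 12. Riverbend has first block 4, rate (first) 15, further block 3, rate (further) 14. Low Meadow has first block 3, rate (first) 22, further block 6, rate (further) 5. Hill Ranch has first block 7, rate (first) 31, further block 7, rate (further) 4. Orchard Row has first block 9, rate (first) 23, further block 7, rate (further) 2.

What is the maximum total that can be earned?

Rank every tier by rate: Hill Ranch/T1 31 > Orchard Row/T1 23 > Low Meadow/T1 22 > Riverbend/T1 15 > Riverbend/T2 14 > Mesa Fields/T1 13 > Mesa Fields/T2 12 > Low Meadow/T2 5 > Hill Ranch/T2 4 > Orchard Row/T2 2.
Hill Ranch T1 at 31: fill all 7 → 28 left.
Fill Orchard Row T1 block (9 at 23) → 19 left.
Fill Low Meadow T1 block (3 at 22) → 16 left.
Fill Riverbend T1 block (4 at 15) → 12 left.
Riverbend T2 at 14: fill all 3 → 9 left.
Mesa Fields T1 at 13: fill all 6 → 3 left.
Mesa Fields T2 at 12: fill all 3 → 0 left.
Total = 31×7 + 23×9 + 22×3 + 15×4 + 14×3 + 13×6 + 12×3 = 706.

706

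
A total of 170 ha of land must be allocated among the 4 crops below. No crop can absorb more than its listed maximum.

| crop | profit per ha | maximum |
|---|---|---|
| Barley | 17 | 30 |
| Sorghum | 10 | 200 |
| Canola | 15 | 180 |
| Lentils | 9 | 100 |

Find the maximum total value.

Highest profit per ha first: Barley 17 > Canola 15 > Sorghum 10 > Lentils 9.
Give Barley 30 to hit its cap of 30 — 140 left.
Only 140 left; Canola takes them to reach 140.
Total = 17×30 + 15×140 = 2610.

2610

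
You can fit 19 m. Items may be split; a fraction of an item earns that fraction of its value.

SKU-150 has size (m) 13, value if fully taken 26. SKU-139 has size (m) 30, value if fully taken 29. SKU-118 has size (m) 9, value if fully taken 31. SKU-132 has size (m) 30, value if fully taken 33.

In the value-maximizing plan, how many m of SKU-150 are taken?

10

Sort by value density: SKU-118 31/9≈3.44, SKU-150 26/13≈2, SKU-132 33/30≈1.1, SKU-139 29/30≈0.967.
All 9 m of SKU-118 fit (value 31) — 10 remain.
Fill the last 10 m with part of SKU-150: 10/13 of it earns 20.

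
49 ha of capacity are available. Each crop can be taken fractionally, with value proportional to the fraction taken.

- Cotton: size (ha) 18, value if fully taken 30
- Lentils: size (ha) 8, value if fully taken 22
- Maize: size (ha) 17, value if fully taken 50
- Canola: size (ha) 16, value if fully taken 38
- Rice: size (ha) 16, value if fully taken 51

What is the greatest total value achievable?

142

Best value per unit of size first: Rice 51/16≈3.19, Maize 50/17≈2.94, Lentils 22/8≈2.75, Canola 38/16≈2.38, Cotton 30/18≈1.67.
Rice: take in full, 16 ha for value 51 ; 33 left.
Take all of Maize (17 ha, value 50) ; 16 ha left.
All 8 ha of Lentils fit (value 22) ; 8 remain.
Only 8 ha remain; take 8/16 of Canola for value 38×8/16 = 19.
Total value = 142.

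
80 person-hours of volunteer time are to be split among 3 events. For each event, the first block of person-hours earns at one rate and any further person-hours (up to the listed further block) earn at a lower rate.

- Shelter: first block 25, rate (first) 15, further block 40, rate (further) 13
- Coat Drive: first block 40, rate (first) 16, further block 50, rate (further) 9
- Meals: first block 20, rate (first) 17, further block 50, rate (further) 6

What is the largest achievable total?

Order all 6 blocks by rate: Meals/tier1 17 > Coat Drive/tier1 16 > Shelter/tier1 15 > Shelter/tier2 13 > Coat Drive/tier2 9 > Meals/tier2 6.
Meals/tier1 (17): +20 — 60 left.
Coat Drive/tier1 (16): +40 — 20 left.
20 remain; put them into Shelter tier1 at 15.
Total = 17×20 + 16×40 + 15×20 = 1280.

1280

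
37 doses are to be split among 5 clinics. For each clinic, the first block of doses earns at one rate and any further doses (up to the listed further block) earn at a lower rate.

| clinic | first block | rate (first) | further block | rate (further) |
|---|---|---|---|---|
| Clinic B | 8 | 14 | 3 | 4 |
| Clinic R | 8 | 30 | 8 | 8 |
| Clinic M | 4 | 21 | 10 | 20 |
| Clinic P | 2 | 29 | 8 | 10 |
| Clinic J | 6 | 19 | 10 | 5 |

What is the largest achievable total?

794

Rank every tier by rate: Clinic R/tier1 30 > Clinic P/tier1 29 > Clinic M/tier1 21 > Clinic M/tier2 20 > Clinic J/tier1 19 > Clinic B/tier1 14 > Clinic P/tier2 10 > Clinic R/tier2 8 > Clinic J/tier2 5 > Clinic B/tier2 4.
Fill Clinic R tier1 block (8 at 30) → 29 left.
Clinic P/tier1 (29): +2 → 27 left.
Fill Clinic M tier1 block (4 at 21) → 23 left.
Fill Clinic M tier2 block (10 at 20) → 13 left.
Clinic J tier1 at 19: fill all 6 → 7 left.
Clinic B/tier1: +7 of 8 at 14; pool empty.
Total = 30×8 + 29×2 + 21×4 + 20×10 + 19×6 + 14×7 = 794.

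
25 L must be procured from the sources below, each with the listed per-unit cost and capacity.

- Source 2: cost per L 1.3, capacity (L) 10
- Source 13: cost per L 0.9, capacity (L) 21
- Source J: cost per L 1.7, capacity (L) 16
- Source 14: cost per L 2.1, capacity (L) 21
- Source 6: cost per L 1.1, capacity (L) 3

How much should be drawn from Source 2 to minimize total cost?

1

Fill from the cheapest source first.
Take 21 from Source 13 at 0.9 → need 4 more.
Take 3 from Source 6 at 1.1 → need 1 more.
Source 2 at 1.3: take 1 of its 10 → requirement met.
Source J, Source 14: unused.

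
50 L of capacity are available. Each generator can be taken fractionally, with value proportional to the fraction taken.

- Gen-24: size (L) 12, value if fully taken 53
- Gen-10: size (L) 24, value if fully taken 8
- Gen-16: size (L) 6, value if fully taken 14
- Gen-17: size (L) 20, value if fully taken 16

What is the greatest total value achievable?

87

Best value per unit of size first: Gen-24 53/12≈4.42, Gen-16 14/6≈2.33, Gen-17 16/20≈0.8, Gen-10 8/24≈0.333.
Take all of Gen-24 (12 L, value 53) → 38 L left.
Take all of Gen-16 (6 L, value 14) → 32 L left.
Gen-17: take in full, 20 L for value 16 → 12 left.
Only 12 L remain; take 12/24 of Gen-10 for value 8×12/24 = 4.
Total value = 87.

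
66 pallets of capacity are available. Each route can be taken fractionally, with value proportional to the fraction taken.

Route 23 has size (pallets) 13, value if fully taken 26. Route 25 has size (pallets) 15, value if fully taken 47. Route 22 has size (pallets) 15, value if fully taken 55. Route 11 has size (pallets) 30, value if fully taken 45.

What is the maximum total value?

162.5

Rank by value-to-size ratio: Route 22 55/15≈3.67, Route 25 47/15≈3.13, Route 23 26/13≈2, Route 11 45/30≈1.5.
All 15 pallets of Route 22 fit (value 55) ; 51 remain.
Take all of Route 25 (15 pallets, value 47) ; 36 pallets left.
All 13 pallets of Route 23 fit (value 26) ; 23 remain.
Only 23 pallets remain; take 23/30 of Route 11 for value 45×23/30 = 34.5.
Total value = 162.5.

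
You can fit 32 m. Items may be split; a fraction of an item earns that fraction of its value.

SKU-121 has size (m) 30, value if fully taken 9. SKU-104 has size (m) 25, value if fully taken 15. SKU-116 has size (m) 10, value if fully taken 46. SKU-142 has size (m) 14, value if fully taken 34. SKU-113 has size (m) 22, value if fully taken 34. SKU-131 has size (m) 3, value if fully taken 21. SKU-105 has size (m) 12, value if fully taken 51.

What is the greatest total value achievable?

Sort by value density: SKU-131 21/3≈7, SKU-116 46/10≈4.6, SKU-105 51/12≈4.25, SKU-142 34/14≈2.43, SKU-113 34/22≈1.55, SKU-104 15/25≈0.6, SKU-121 9/30≈0.3.
Take all of SKU-131 (3 m, value 21) ; 29 m left.
Take all of SKU-116 (10 m, value 46) ; 19 m left.
Take all of SKU-105 (12 m, value 51) ; 7 m left.
Fill the last 7 m with part of SKU-142: 7/14 of it earns 17.
Total value = 135.

135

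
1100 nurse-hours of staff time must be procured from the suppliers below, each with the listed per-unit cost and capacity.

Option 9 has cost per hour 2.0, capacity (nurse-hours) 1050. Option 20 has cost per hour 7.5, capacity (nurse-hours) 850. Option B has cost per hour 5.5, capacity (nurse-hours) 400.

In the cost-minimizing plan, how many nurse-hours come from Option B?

Fill from the cheapest supplier first.
Take 1050 from Option 9 at 2.0 — need 50 more.
Option B at 5.5: take 50 of its 400 — requirement met.
Option 20: unused.

50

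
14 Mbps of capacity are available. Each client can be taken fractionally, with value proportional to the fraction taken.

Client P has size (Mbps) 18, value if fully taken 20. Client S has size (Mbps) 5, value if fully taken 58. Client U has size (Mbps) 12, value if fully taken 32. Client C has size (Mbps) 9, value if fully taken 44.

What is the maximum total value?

102

Rank by value-to-size ratio: Client S 58/5≈11.6, Client C 44/9≈4.89, Client U 32/12≈2.67, Client P 20/18≈1.11.
Client S: take in full, 5 Mbps for value 58 — 9 left.
Take all of Client C (9 Mbps, value 44) — 0 Mbps left.
Total value = 102.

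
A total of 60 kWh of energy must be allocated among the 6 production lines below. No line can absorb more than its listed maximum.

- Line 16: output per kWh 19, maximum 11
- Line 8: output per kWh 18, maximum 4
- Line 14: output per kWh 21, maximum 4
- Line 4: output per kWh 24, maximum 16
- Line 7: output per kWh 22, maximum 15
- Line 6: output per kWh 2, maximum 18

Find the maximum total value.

1099

Rank by output per kWh: Line 4 24 > Line 7 22 > Line 14 21 > Line 16 19 > Line 8 18 > Line 6 2.
Give Line 4 16 to hit its cap of 16 ; 44 left.
Give Line 7 15 to hit its cap of 15 ; 29 left.
Line 14: +4 to 4 (cap) ; 25 left.
Line 16 takes 11 to reach its cap of 11 ; 14 left.
Give Line 8 4 to hit its cap of 4 ; 10 left.
Line 6: +10 (room for 18) → 10. Pool exhausted.
Total = 19×11 + 18×4 + 21×4 + 24×16 + 22×15 + 2×10 = 1099.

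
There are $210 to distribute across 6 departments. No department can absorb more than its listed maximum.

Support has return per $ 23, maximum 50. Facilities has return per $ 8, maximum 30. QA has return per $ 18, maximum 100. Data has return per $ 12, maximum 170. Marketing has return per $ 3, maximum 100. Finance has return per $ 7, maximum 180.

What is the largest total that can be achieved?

3670

Highest return per $ first: Support 23 > QA 18 > Data 12 > Facilities 8 > Finance 7 > Marketing 3.
Support: +50 to 50 (cap) — 160 left.
Give QA 100 to hit its cap of 100 — 60 left.
Data: +60 (room for 170) → 60. Pool exhausted.
Total = 23×50 + 18×100 + 12×60 = 3670.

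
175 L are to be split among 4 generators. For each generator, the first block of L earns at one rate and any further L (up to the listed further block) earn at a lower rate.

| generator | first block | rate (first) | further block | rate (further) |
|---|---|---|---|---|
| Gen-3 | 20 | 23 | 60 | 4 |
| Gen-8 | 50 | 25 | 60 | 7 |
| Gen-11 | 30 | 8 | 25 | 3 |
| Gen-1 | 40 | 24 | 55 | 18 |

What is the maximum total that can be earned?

Order all 8 blocks by rate: Gen-8/tier1 25 > Gen-1/tier1 24 > Gen-3/tier1 23 > Gen-1/tier2 18 > Gen-11/tier1 8 > Gen-8/tier2 7 > Gen-3/tier2 4 > Gen-11/tier2 3.
Fill Gen-8 tier1 block (50 at 25) ; 125 left.
Gen-1/tier1 (24): +40 ; 85 left.
Fill Gen-3 tier1 block (20 at 23) ; 65 left.
Gen-1 tier2 at 18: fill all 55 ; 10 left.
Gen-11/tier1: +10 of 30 at 8; pool empty.
Total = 25×50 + 24×40 + 23×20 + 18×55 + 8×10 = 3740.

3740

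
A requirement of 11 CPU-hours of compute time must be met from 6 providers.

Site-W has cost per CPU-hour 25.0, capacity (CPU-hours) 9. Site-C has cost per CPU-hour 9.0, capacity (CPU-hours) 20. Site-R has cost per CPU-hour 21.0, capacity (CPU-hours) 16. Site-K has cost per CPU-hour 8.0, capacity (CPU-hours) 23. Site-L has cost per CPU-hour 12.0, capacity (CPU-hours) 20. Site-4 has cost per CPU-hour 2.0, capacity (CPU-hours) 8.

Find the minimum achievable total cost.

Fill from the cheapest provider first.
Site-4 at 2.0: take all 8 CPU-hours → 3 still needed.
Site-K at 8.0: take 3 of its 23 → requirement met.
Site-C, Site-L, Site-R, Site-W: unused.
Cost = 8×2.0 + 3×8.0 = 40.

40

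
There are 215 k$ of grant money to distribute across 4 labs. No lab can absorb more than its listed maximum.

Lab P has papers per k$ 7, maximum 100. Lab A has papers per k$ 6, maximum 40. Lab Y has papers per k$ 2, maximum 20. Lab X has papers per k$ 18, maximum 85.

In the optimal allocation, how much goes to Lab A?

Order the labs by papers per k$: Lab X 18 > Lab P 7 > Lab A 6 > Lab Y 2.
Give Lab X 85 to hit its cap of 85 ; 130 left.
Lab P takes 100 to reach its cap of 100 ; 30 left.
Only 30 left; Lab A takes them to reach 30.

30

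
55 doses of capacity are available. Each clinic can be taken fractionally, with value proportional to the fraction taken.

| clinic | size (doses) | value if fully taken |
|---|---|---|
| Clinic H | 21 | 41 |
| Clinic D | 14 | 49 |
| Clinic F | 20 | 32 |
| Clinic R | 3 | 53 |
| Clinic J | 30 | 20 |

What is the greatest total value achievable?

170.2

Rank by value-to-size ratio: Clinic R 53/3≈17.7, Clinic D 49/14≈3.5, Clinic H 41/21≈1.95, Clinic F 32/20≈1.6, Clinic J 20/30≈0.667.
Take all of Clinic R (3 doses, value 53) ; 52 doses left.
Clinic D: take in full, 14 doses for value 49 ; 38 left.
Clinic H: take in full, 21 doses for value 41 ; 17 left.
Fill the last 17 doses with part of Clinic F: 17/20 of it earns 27.2.
Total value = 170.2.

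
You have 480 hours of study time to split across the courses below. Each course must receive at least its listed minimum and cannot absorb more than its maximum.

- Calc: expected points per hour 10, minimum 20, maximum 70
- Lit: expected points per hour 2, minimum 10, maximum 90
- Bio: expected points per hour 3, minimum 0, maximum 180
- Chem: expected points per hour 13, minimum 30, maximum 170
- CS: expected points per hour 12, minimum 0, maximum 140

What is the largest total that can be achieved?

4880

Meeting every minimum uses 20+10+0+30+0 = 60 hours, leaving 420.
Order the courses by expected points per hour: Chem 13 > CS 12 > Calc 10 > Bio 3 > Lit 2.
Chem: +140 to 170 (cap) — 280 left.
CS: +140 to 140 (cap) — 140 left.
Calc takes 50 more to reach its cap of 70 — 90 left.
Bio: +90 (room for 180) → 90. Pool exhausted.
Total = 10×70 + 2×10 + 3×90 + 13×170 + 12×140 = 4880.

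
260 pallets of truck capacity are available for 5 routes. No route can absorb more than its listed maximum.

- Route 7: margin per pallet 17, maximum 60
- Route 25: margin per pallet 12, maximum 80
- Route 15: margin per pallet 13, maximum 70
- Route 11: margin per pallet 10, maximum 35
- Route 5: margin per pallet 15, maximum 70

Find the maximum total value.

3700

Order the routes by margin per pallet: Route 7 17 > Route 5 15 > Route 15 13 > Route 25 12 > Route 11 10.
Route 7: +60 to 60 (cap) ; 200 left.
Give Route 5 70 to hit its cap of 70 ; 130 left.
Route 15 takes 70 to reach its cap of 70 ; 60 left.
Route 25 has room for 80 but only 60 remain, so it gets 60.
Total = 17×60 + 12×60 + 13×70 + 15×70 = 3700.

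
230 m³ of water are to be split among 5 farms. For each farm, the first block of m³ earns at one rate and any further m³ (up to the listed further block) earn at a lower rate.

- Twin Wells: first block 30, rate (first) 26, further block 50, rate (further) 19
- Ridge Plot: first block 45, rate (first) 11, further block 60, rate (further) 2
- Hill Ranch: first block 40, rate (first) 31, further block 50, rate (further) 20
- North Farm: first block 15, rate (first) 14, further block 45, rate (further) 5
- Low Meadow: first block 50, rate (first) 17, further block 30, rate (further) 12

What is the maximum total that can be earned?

4960

Rank every tier by rate: Hill Ranch/tier1 31 > Twin Wells/tier1 26 > Hill Ranch/tier2 20 > Twin Wells/tier2 19 > Low Meadow/tier1 17 > North Farm/tier1 14 > Low Meadow/tier2 12 > Ridge Plot/tier1 11 > North Farm/tier2 5 > Ridge Plot/tier2 2.
Hill Ranch tier1 at 31: fill all 40 ; 190 left.
Fill Twin Wells tier1 block (30 at 26) ; 160 left.
Hill Ranch tier2 at 20: fill all 50 ; 110 left.
Twin Wells/tier2 (19): +50 ; 60 left.
Low Meadow tier1 at 17: fill all 50 ; 10 left.
North Farm/tier1: +10 of 15 at 14; pool empty.
Total = 31×40 + 26×30 + 20×50 + 19×50 + 17×50 + 14×10 = 4960.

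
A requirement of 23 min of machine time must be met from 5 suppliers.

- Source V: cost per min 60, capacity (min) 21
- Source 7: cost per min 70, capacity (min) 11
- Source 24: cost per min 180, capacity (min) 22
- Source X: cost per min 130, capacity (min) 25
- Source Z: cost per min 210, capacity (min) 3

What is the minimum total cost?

Cheapest first:
Take 21 from Source V at 60 ; need 2 more.
Take 2 from Source 7 at 70 to finish.
Source X, Source 24, Source Z: unused.
Cost = 21×60 + 2×70 = 1400.

1400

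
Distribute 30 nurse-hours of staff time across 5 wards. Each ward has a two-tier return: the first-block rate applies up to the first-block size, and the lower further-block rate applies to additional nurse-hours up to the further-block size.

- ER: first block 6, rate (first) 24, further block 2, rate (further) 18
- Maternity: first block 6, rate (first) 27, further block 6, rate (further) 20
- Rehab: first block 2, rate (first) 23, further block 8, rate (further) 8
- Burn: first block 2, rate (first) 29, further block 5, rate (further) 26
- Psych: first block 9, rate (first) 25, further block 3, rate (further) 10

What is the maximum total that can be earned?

765

Order all 10 blocks by rate: Burn/T1 29 > Maternity/T1 27 > Burn/T2 26 > Psych/T1 25 > ER/T1 24 > Rehab/T1 23 > Maternity/T2 20 > ER/T2 18 > Psych/T2 10 > Rehab/T2 8.
Fill Burn T1 block (2 at 29) → 28 left.
Maternity/T1 (27): +6 → 22 left.
Burn/T2 (26): +5 → 17 left.
Psych T1 at 25: fill all 9 → 8 left.
Fill ER T1 block (6 at 24) → 2 left.
Fill Rehab T1 block (2 at 23) → 0 left.
Total = 29×2 + 27×6 + 26×5 + 25×9 + 24×6 + 23×2 = 765.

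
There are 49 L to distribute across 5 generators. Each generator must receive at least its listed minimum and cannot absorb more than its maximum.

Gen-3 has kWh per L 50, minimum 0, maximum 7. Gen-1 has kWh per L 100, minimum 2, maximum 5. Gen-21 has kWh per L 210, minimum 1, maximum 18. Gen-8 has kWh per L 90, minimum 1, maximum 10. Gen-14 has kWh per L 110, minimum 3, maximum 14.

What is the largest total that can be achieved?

Meeting every minimum uses 0+2+1+1+3 = 7 L, leaving 42.
Rank by kWh per L: Gen-21 210 > Gen-14 110 > Gen-1 100 > Gen-8 90 > Gen-3 50.
Give Gen-21 17 more to hit its cap of 18 ; 25 left.
Gen-14: +11 to 14 (cap) ; 14 left.
Gen-1: +3 to 5 (cap) ; 11 left.
Gen-8 takes 9 more to reach its cap of 10 ; 2 left.
Only 2 left; Gen-3 takes them to reach 2.
Total = 50×2 + 100×5 + 210×18 + 90×10 + 110×14 = 6820.

6820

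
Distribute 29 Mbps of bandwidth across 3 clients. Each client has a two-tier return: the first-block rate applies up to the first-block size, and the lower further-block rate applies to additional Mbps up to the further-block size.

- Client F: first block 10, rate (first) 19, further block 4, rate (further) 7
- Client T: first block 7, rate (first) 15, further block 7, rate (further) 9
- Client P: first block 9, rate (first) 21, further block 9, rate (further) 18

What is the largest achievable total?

556

Rank every tier by rate: Client P/first 21 > Client F/first 19 > Client P/second 18 > Client T/first 15 > Client T/second 9 > Client F/second 7.
Client P/first (21): +9 → 20 left.
Client F first at 19: fill all 10 → 10 left.
Client P/second (18): +9 → 1 left.
Client T/first: +1 of 7 at 15; pool empty.
Total = 21×9 + 19×10 + 18×9 + 15×1 = 556.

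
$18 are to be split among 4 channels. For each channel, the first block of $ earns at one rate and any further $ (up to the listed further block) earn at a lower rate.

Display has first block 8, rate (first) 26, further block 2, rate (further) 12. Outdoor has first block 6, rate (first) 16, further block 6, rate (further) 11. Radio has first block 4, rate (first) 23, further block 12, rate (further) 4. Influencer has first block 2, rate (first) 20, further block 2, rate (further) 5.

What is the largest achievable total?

Order all 8 blocks by rate: Display/tier1 26 > Radio/tier1 23 > Influencer/tier1 20 > Outdoor/tier1 16 > Display/tier2 12 > Outdoor/tier2 11 > Influencer/tier2 5 > Radio/tier2 4.
Fill Display tier1 block (8 at 26) ; 10 left.
Fill Radio tier1 block (4 at 23) ; 6 left.
Influencer/tier1 (20): +2 ; 4 left.
4 remain; put them into Outdoor tier1 at 16.
Total = 26×8 + 23×4 + 20×2 + 16×4 = 404.

404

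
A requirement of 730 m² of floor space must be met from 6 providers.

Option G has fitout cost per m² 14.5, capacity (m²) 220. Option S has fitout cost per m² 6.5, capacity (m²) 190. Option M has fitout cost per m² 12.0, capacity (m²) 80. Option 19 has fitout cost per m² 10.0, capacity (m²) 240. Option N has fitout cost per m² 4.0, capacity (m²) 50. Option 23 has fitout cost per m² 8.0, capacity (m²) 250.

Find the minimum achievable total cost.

Fill from the cheapest provider first.
Take 50 from Option N at 4.0 — need 680 more.
Option S at 6.5: take all 190 m² — 490 still needed.
Take 250 from Option 23 at 8.0 — need 240 more.
Option 19 at 10.0: take all 240 m² — 0 still needed.
Option M, Option G: unused.
Cost = 50×4.0 + 190×6.5 + 250×8.0 + 240×10.0 = 5835.

5835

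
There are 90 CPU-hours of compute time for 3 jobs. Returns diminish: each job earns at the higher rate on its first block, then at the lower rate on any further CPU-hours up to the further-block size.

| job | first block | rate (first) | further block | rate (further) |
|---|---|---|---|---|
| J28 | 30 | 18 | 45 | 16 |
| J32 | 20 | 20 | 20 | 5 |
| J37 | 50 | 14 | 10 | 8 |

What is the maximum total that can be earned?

1580

Rank every tier by rate: J32/first 20 > J28/first 18 > J28/second 16 > J37/first 14 > J37/second 8 > J32/second 5.
Fill J32 first block (20 at 20) ; 70 left.
J28 first at 18: fill all 30 ; 40 left.
40 remain; put them into J28 second at 16.
Total = 20×20 + 18×30 + 16×40 = 1580.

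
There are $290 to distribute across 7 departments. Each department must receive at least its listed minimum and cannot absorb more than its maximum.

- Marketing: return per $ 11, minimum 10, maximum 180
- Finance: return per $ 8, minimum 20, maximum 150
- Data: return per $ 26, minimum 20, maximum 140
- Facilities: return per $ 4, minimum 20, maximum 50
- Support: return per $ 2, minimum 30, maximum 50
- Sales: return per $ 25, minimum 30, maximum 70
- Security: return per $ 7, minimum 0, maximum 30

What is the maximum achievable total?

5800

Meeting every minimum uses 10+20+20+20+30+30+0 = 130 $, leaving 160.
Order the departments by return per $: Data 26 > Sales 25 > Marketing 11 > Finance 8 > Security 7 > Facilities 4 > Support 2.
Give Data 120 more to hit its cap of 140 → 40 left.
Sales: +40 to 70 (cap) → 0 left.
Total = 11×10 + 8×20 + 26×140 + 4×20 + 2×30 + 25×70 = 5800.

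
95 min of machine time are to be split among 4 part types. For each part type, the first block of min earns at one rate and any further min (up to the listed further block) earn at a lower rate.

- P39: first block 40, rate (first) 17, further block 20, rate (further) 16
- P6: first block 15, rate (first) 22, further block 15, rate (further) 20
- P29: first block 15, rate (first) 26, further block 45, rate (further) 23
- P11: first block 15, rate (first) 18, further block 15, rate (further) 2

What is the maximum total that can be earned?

2145

Rank every tier by rate: P29/first 26 > P29/second 23 > P6/first 22 > P6/second 20 > P11/first 18 > P39/first 17 > P39/second 16 > P11/second 2.
Fill P29 first block (15 at 26) ; 80 left.
P29 second at 23: fill all 45 ; 35 left.
P6 first at 22: fill all 15 ; 20 left.
Fill P6 second block (15 at 20) ; 5 left.
P11 first at 18: only 5 left, fill 5.
Total = 26×15 + 23×45 + 22×15 + 20×15 + 18×5 = 2145.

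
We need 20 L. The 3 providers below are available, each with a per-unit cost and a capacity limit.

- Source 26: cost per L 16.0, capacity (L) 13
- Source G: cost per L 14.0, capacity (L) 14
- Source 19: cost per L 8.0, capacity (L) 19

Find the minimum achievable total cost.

Fill from the cheapest provider first.
Source 19 at 8.0: take all 19 L ; 1 still needed.
Take 1 from Source G at 14.0 to finish.
Source 26: unused.
Cost = 19×8.0 + 1×14.0 = 166.

166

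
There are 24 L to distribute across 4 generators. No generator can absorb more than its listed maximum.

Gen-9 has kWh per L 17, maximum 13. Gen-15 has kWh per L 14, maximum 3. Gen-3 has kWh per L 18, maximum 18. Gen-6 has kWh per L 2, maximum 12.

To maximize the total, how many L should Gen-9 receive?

Order the generators by kWh per L: Gen-3 18 > Gen-9 17 > Gen-15 14 > Gen-6 2.
Gen-3 takes 18 to reach its cap of 18 — 6 left.
Gen-9 has room for 13 but only 6 remain, so it gets 6.

6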